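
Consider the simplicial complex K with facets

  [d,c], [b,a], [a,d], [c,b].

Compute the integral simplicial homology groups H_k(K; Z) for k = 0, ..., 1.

Order the vertices as a < b < c < d. Listing each simplex with vertices in this order, K has dimension 1 with simplices:

  0-simplices (4): a, b, c, d
  1-simplices (4): ab, ad, bc, cd

giving chain groups C_0 ≅ Z^4, C_1 ≅ Z^4.

Boundary ∂_1: C_1 → C_0 maps an edge to its endpoints' difference, ∂[p,q] = q − p. For instance
  ∂ab = b − a.
The 4×4 boundary matrix has rank 3 and Smith normal form diag(1,1,1).

Reading off H_k = ker ∂_k / im ∂_{k+1}:

  H_0: rank C_0 − rank ∂_1 = 4 − 3 = 1, and the invariant factors of ∂_1 are all 1, so H_0 = Z.
  H_1: rank ker ∂_1 − rank ∂_2 = (4 − 3) − 0 = 1, and there is no ∂_2, so H_1 = Z.

H_0 = Z,  H_1 = Z.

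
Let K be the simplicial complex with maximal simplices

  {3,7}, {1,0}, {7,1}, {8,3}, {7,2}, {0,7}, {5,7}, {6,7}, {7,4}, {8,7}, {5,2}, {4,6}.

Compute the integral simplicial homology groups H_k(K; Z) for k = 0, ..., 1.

Order the vertices as 0 < 1 < 2 < 3 < 4 < 5 < 6 < 7 < 8. Listing each simplex with vertices in this order, K has dimension 1 with simplices:

  0-simplices (9): [0], [1], [2], [3], [4], [5], [6], [7], [8]
  1-simplices (12): [0,1], [0,7], [1,7], [2,5], [2,7], [3,7], [3,8], [4,6], [4,7], [5,7], [6,7], [7,8]

Hence C_0 ≅ Z^9, C_1 ≅ Z^12.

Boundary ∂_1: C_1 → C_0 is given by ∂[p,q] = [q] − [p].
This gives a 9×12 integer matrix of rank 8; reducing to Smith normal form yields diagonal entries (1,1,1,1,1,1,1,1).

Computing H_k = (kernel of ∂_k) / (image of ∂_{k+1}):

  H_0: rank C_0 − rank ∂_1 = 9 − 8 = 1, and the invariant factors of ∂_1 are all 1, so H_0 = Z.
  H_1: rank ker ∂_1 − rank ∂_2 = (12 − 8) − 0 = 4, and there is no ∂_2, so H_1 = Z^4.

As a check, the Euler characteristic is 9 − 12 = -3, which agrees with 1 − 4 = -3.
(K is a triangulation of a wedge of 4 circles.)

H_0 = Z,  H_1 = Z^4.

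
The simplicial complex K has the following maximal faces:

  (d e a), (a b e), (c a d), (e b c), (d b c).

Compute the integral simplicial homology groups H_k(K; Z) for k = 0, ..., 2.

K has 5 vertices, 10 edges, 5 triangles.
rank ∂_0 = 0, rank ∂_1 = 4 ⇒ b_0 = 5 − 0 − 4 = 1; all invariant factors of ∂_1 are 1 so no torsion. So H_0 = Z.
rank ∂_1 = 4, rank ∂_2 = 5 ⇒ b_1 = 10 − 4 − 5 = 1; all invariant factors of ∂_2 are 1 so no torsion. So H_1 = Z.
rank ∂_2 = 5, rank ∂_3 = 0 ⇒ b_2 = 5 − 5 − 0 = 0. So H_2 = 0.

H_0 ≅ Z,  H_1 ≅ Z,  H_2 = 0.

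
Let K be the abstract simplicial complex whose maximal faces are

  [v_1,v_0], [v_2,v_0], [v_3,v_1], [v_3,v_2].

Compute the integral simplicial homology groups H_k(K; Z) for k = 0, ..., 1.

Fix the vertex order v_0 < v_1 < v_2 < v_3 and write every simplex with vertices in increasing order. Then dim K = 1 and the simplices of K are:

  0-simplices (4): [v_0], [v_1], [v_2], [v_3]
  1-simplices (4): [v_0,v_1], [v_0,v_2], [v_1,v_3], [v_2,v_3]

giving chain groups C_0 ≅ Z^4, C_1 ≅ Z^4.

Boundary ∂_1: C_1 → C_0 sends each edge [p,q] (with p < q) to q − p.
As a 4×4 matrix over Z this has rank 3, with invariant factors (1,1,1).

Now H_k = ker ∂_k / im ∂_{k+1}, so:

  H_0: rank C_0 − rank ∂_1 = 4 − 3 = 1, and the invariant factors of ∂_1 are all 1, so H_0 ≅ Z.
  H_1: rank ker ∂_1 − rank ∂_2 = (4 − 3) − 0 = 1, and there is no ∂_2, so H_1 ≅ Z.

H_0 ≅ Z,  H_1 ≅ Z.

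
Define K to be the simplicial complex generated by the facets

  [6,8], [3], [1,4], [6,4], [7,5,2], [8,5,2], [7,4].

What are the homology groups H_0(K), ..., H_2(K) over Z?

H_0 = Z^2,  H_1 = Z,  H_2 = 0.

Order the vertices as 1 < 2 < 3 < 4 < 5 < 6 < 7 < 8. Listing each simplex with vertices in this order, K has dimension 2 with simplices:

  0-simplices (8): [1], [2], [3], [4], [5], [6], [7], [8]
  1-simplices (9): [1,4], [2,5], [2,7], [2,8], [4,6], [4,7], [5,7], [5,8], [6,8]
  2-simplices (2): [2,5,7], [2,5,8]

giving chain groups C_0 ≅ Z^8, C_1 ≅ Z^9, C_2 ≅ Z^2.

The boundary map ∂_1: C_1 → C_0 maps an edge to its endpoints' difference, ∂[p,q] = q − p.
The resulting 8×9 matrix has rank 6, and its Smith normal form has invariant factors (1,1,1,1,1,1).

∂_2: C_2 → C_1 maps a triangle to the signed sum of its edges. For instance
  ∂[2,5,7] = [5,7] − [2,7] + [2,5],
  ∂[2,5,8] = [5,8] − [2,8] + [2,5].
As a 9×2 matrix over Z this has rank 2, with invariant factors (1,1).

Computing H_k = (kernel of ∂_k) / (image of ∂_{k+1}):

  H_0: rank C_0 − rank ∂_1 = 8 − 6 = 2, and the invariant factors of ∂_1 are all 1, so H_0 = Z^2.
  H_1: rank ker ∂_1 − rank ∂_2 = (9 − 6) − 2 = 1, and the invariant factors of ∂_2 are all 1, so H_1 = Z.
  H_2: rank ker ∂_2 − rank ∂_3 = (2 − 2) − 0 = 0, and there is no ∂_3, so H_2 = 0.

As a check, the Euler characteristic is 8 − 9 + 2 = 1, which agrees with 2 − 1 + 0 = 1.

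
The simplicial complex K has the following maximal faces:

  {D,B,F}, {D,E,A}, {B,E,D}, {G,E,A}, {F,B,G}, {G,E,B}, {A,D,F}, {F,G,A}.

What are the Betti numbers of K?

Take the total order A < B < D < E < F < G on the vertex set. Then K (dimension 2) consists of the simplices:

  0-simplices (6): A, B, D, E, F, G
  1-simplices (12): AD, AE, AF, AG, BD, BE, BF, BG, DE, DF, EG, FG
  2-simplices (8): ADE, ADF, AEG, AFG, BDE, BDF, BEG, BFG

Hence C_0 ≅ Z^6, C_1 ≅ Z^12, C_2 ≅ Z^8.

∂_1: C_1 → C_0 is given by ∂[p,q] = [q] − [p]. For instance
  ∂BE = E − B.
As a 6×12 matrix over Z this has rank 5, with invariant factors (1,1,1,1,1).

Boundary ∂_2: C_2 → C_1 sends each 2-simplex [p,q,r] to [q,r] − [p,r] + [p,q]. For instance
  ∂ADE = DE − AE + AD,
  ∂AFG = FG − AG + AF.
This gives a 12×8 integer matrix of rank 7; reducing to Smith normal form yields diagonal entries (1,1,1,1,1,1,1).

From H_k ≅ ker(∂_k) / im(∂_{k+1}) we obtain:

  H_0: rank C_0 − rank ∂_1 = 6 − 5 = 1, and the invariant factors of ∂_1 are all 1, so H_0 = Z.
  H_1: rank ker ∂_1 − rank ∂_2 = (12 − 5) − 7 = 0, and the invariant factors of ∂_2 are all 1, so H_1 = 0.
  H_2: rank ker ∂_2 − rank ∂_3 = (8 − 7) − 0 = 1, and there is no ∂_3, so H_2 = Z.

(K is a triangulation of the 2-sphere S^2.)

Hence the Betti numbers are b_0 = 1, b_1 = 0, b_2 = 1.

b_0 = 1, b_1 = 0, b_2 = 1.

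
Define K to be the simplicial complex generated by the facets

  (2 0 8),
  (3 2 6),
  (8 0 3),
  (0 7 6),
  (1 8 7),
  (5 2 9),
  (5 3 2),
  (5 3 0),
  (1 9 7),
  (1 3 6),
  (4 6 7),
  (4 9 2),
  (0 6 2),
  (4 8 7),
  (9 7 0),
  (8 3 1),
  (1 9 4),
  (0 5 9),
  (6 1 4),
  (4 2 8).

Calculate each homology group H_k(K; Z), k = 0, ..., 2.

K has 10 vertices, 30 edges, 20 triangles.
rank ∂_0 = 0, rank ∂_1 = 9 ⇒ b_0 = 10 − 0 − 9 = 1; all invariant factors of ∂_1 are 1 so no torsion. So H_0 ≅ Z.
rank ∂_1 = 9, rank ∂_2 = 20 ⇒ b_1 = 30 − 9 − 20 = 1; ∂_2 has invariant factor(s) [2] giving torsion. So H_1 ≅ Z × Z/2.
rank ∂_2 = 20, rank ∂_3 = 0 ⇒ b_2 = 20 − 20 − 0 = 0. So H_2 ≅ 0.

H_0 ≅ Z,  H_1 ≅ Z × Z/2,  H_2 = 0.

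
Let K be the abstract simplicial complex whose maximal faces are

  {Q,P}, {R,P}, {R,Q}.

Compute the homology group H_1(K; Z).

Fix the vertex order P < Q < R and write every simplex with vertices in increasing order. Then dim K = 1 and the simplices of K are:

  0-simplices (3): P, Q, R
  1-simplices (3): PQ, PR, QR

Hence C_0 ≅ Z^3, C_1 ≅ Z^3.

The boundary map ∂_1: C_1 → C_0 is given by ∂[p,q] = [q] − [p]. For instance
  ∂PR = R − P.
As a 3×3 matrix over Z this has rank 2, with invariant factors (1,1).

From H_k ≅ ker(∂_k) / im(∂_{k+1}) we obtain:

  H_1: rank ker ∂_1 − rank ∂_2 = (3 − 2) − 0 = 1, and there is no ∂_2, so H_1 = Z.

H_1 = Z.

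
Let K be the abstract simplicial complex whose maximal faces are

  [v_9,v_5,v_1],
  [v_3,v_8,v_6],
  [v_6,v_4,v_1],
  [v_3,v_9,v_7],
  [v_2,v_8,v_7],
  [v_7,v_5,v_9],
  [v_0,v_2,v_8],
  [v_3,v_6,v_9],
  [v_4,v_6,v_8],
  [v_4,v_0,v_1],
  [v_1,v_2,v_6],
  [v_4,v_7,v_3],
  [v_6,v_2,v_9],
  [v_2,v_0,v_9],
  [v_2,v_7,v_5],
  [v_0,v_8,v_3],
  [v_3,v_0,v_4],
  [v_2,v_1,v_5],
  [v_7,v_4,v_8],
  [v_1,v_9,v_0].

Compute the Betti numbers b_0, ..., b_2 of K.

b_0 = 1, b_1 = 1, b_2 = 0.

K has 10 vertices, 30 edges, 20 triangles.
rank ∂_0 = 0, rank ∂_1 = 9 ⇒ b_0 = 10 − 0 − 9 = 1; all invariant factors of ∂_1 are 1 so no torsion. So H_0 ≅ Z.
rank ∂_1 = 9, rank ∂_2 = 20 ⇒ b_1 = 30 − 9 − 20 = 1; ∂_2 has invariant factor(s) [2] giving torsion. So H_1 ≅ Z ⊕ Z/2.
rank ∂_2 = 20, rank ∂_3 = 0 ⇒ b_2 = 20 − 20 − 0 = 0. So H_2 ≅ 0.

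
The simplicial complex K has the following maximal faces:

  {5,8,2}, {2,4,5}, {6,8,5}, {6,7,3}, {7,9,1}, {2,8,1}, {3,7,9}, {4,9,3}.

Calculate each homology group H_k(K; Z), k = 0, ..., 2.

Order the vertices as 1 < 2 < 3 < 4 < 5 < 6 < 7 < 8 < 9. Listing each simplex with vertices in this order, K has dimension 2 with simplices:

  0-simplices (9): [1], [2], [3], [4], [5], [6], [7], [8], [9]
  1-simplices (18): [1,2], [1,7], [1,8], [1,9], [2,4], [2,5], [2,8], [3,4], [3,6], [3,7], [3,9], [4,5], [4,9], [5,6], [5,8], [6,7], [6,8], [7,9]
  2-simplices (8): [1,2,8], [1,7,9], [2,4,5], [2,5,8], [3,4,9], [3,6,7], [3,7,9], [5,6,8]

so the chain groups are C_0 ≅ Z^9, C_1 ≅ Z^18, C_2 ≅ Z^8.

∂_1: C_1 → C_0 maps an edge to its endpoints' difference, ∂[p,q] = q − p. For instance
  ∂[1,9] = [9] − [1].
The 9×18 boundary matrix has rank 8 and Smith normal form diag(1,1,1,1,1,1,1,1).

The boundary map ∂_2: C_2 → C_1 sends each 2-simplex [p,q,r] to [q,r] − [p,r] + [p,q]. For instance
  ∂[3,7,9] = [7,9] − [3,9] + [3,7],
  ∂[2,5,8] = [5,8] − [2,8] + [2,5].
The resulting 18×8 matrix has rank 8, and its Smith normal form has invariant factors (1,1,1,1,1,1,1,1).

Computing H_k = (kernel of ∂_k) / (image of ∂_{k+1}):

  H_0: rank C_0 − rank ∂_1 = 9 − 8 = 1, and the invariant factors of ∂_1 are all 1, so H_0 = Z.
  H_1: rank ker ∂_1 − rank ∂_2 = (18 − 8) − 8 = 2, and the invariant factors of ∂_2 are all 1, so H_1 = Z^2.
  H_2: rank ker ∂_2 − rank ∂_3 = (8 − 8) − 0 = 0, and there is no ∂_3, so H_2 = 0.

As a check, the Euler characteristic is 9 − 18 + 8 = -1, which agrees with 1 − 2 + 0 = -1.

H_0 ≅ Z,  H_1 ≅ Z^2,  H_2 = 0.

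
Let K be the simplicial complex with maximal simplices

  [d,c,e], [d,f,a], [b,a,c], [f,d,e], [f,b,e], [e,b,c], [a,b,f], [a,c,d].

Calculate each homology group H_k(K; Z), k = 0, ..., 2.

H_0 ≅ Z,  H_1 = 0,  H_2 ≅ Z.

K has 6 vertices, 12 edges, 8 triangles.
rank ∂_0 = 0, rank ∂_1 = 5 ⇒ b_0 = 6 − 0 − 5 = 1; all invariant factors of ∂_1 are 1 so no torsion. So H_0 ≅ Z.
rank ∂_1 = 5, rank ∂_2 = 7 ⇒ b_1 = 12 − 5 − 7 = 0; all invariant factors of ∂_2 are 1 so no torsion. So H_1 ≅ 0.
rank ∂_2 = 7, rank ∂_3 = 0 ⇒ b_2 = 8 − 7 − 0 = 1. So H_2 ≅ Z.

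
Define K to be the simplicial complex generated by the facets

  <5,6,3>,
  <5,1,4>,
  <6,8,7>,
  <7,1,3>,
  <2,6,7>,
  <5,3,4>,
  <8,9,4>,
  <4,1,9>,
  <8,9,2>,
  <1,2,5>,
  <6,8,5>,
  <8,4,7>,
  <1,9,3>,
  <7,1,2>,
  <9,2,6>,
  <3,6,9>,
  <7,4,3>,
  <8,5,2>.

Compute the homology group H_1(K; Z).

We work with the vertex ordering 1 < 2 < 3 < 4 < 5 < 6 < 7 < 8 < 9. The simplices of K, each written with vertices in increasing order, are:

  0-simplices (9): [1], [2], [3], [4], [5], [6], [7], [8], [9]
  1-simplices (27): (27 of them)
  2-simplices (18): [1,2,5], [1,2,7], [1,3,7], [1,3,9], [1,4,5], [1,4,9], [2,5,8], [2,6,7], [2,6,9], [2,8,9], [3,4,5], [3,4,7], [3,5,6], [3,6,9], [4,7,8], [4,8,9], [5,6,8], [6,7,8]

Hence C_0 ≅ Z^9, C_1 ≅ Z^27, C_2 ≅ Z^18.

Boundary ∂_1: C_1 → C_0 is given by ∂[p,q] = [q] − [p]. For instance
  ∂[4,9] = [9] − [4].
As a 9×27 matrix over Z this has rank 8, with invariant factors (1,1,1,1,1,1,1,1).

The boundary map ∂_2: C_2 → C_1 maps a triangle to the signed sum of its edges. For instance
  ∂[1,4,9] = [4,9] − [1,9] + [1,4],
  ∂[4,7,8] = [7,8] − [4,8] + [4,7].
The resulting 27×18 matrix has rank 18, and its Smith normal form has invariant factors (1,1,1,1,1,1,1,1,1,1,1,1,1,1,1,1,1,2).

From H_k ≅ ker(∂_k) / im(∂_{k+1}) we obtain:

  H_1: rank ker ∂_1 − rank ∂_2 = (27 − 8) − 18 = 1, and ∂_2 has invariant factor 2 > 1, so H_1 ≅ Z ⊕ Z_2.

H_1 = Z ⊕ Z_2.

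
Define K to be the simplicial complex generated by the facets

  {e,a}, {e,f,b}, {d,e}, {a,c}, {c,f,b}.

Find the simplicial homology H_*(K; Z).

Order the vertices as a < b < c < d < e < f. Listing each simplex with vertices in this order, K has dimension 2 with simplices:

  0-simplices (6): a, b, c, d, e, f
  1-simplices (8): ac, ae, bc, be, bf, cf, de, ef
  2-simplices (2): bcf, bef

so the chain groups are C_0 ≅ Z^6, C_1 ≅ Z^8, C_2 ≅ Z^2.

The boundary map ∂_1: C_1 → C_0 maps an edge to its endpoints' difference, ∂[p,q] = q − p. For instance
  ∂bc = c − b.
This gives a 6×8 integer matrix of rank 5; reducing to Smith normal form yields diagonal entries (1,1,1,1,1).

The boundary map ∂_2: C_2 → C_1 acts by ∂[p,q,r] = [q,r] − [p,r] + [p,q]. For instance
  ∂bef = ef − bf + be,
  ∂bcf = cf − bf + bc.
The 8×2 boundary matrix has rank 2 and Smith normal form diag(1,1).

Reading off H_k = ker ∂_k / im ∂_{k+1}:

  H_0: rank C_0 − rank ∂_1 = 6 − 5 = 1, and the invariant factors of ∂_1 are all 1, so H_0 ≅ Z.
  H_1: rank ker ∂_1 − rank ∂_2 = (8 − 5) − 2 = 1, and the invariant factors of ∂_2 are all 1, so H_1 ≅ Z.
  H_2: rank ker ∂_2 − rank ∂_3 = (2 − 2) − 0 = 0, and there is no ∂_3, so H_2 ≅ 0.

As a check, the Euler characteristic is 6 − 8 + 2 = 0, which agrees with 1 − 1 + 0 = 0.

H_0 ≅ Z,  H_1 ≅ Z,  H_2 = 0.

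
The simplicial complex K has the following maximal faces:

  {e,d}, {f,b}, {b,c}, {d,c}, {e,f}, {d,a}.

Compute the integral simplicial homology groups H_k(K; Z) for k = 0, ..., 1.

H_0 ≅ Z,  H_1 ≅ Z.

K has 6 vertices, 6 edges.
rank ∂_0 = 0, rank ∂_1 = 5 ⇒ b_0 = 6 − 0 − 5 = 1; all invariant factors of ∂_1 are 1 so no torsion. So H_0 ≅ Z.
rank ∂_1 = 5, rank ∂_2 = 0 ⇒ b_1 = 6 − 5 − 0 = 1. So H_1 ≅ Z.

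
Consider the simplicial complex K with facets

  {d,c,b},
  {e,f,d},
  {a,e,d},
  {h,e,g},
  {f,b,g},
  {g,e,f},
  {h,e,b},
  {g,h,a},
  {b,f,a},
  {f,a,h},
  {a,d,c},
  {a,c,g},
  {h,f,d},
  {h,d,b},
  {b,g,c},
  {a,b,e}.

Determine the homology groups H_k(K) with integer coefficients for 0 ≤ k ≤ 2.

H_0 ≅ Z,  H_1 ≅ Z^2,  H_2 ≅ Z.

Fix the vertex order a < b < c < d < e < f < g < h and write every simplex with vertices in increasing order. Then dim K = 2 and the simplices of K are:

  0-simplices (8): a, b, c, d, e, f, g, h
  1-simplices (24): ab, ac, ad, ae, af, ag, ah, bc, bd, be, bf, bg, bh, cd, cg, de, df, dh, ef, eg, eh, fg, fh, gh
  2-simplices (16): abe, abf, acd, acg, ade, afh, agh, bcd, bcg, bdh, beh, bfg, def, dfh, efg, egh

so the chain groups are C_0 ≅ Z^8, C_1 ≅ Z^24, C_2 ≅ Z^16.

Boundary ∂_1: C_1 → C_0 maps an edge to its endpoints' difference, ∂[p,q] = q − p. For instance
  ∂cg = g − c.
This gives a 8×24 integer matrix of rank 7; reducing to Smith normal form yields diagonal entries (1,1,1,1,1,1,1).

The boundary map ∂_2: C_2 → C_1 sends each 2-simplex [p,q,r] to [q,r] − [p,r] + [p,q]. For instance
  ∂agh = gh − ah + ag,
  ∂acd = cd − ad + ac.
The resulting 24×16 matrix has rank 15, and its Smith normal form has invariant factors (1,1,1,1,1,1,1,1,1,1,1,1,1,1,1).

Reading off H_k = ker ∂_k / im ∂_{k+1}:

  H_0: rank C_0 − rank ∂_1 = 8 − 7 = 1, and the invariant factors of ∂_1 are all 1, so H_0 ≅ Z.
  H_1: rank ker ∂_1 − rank ∂_2 = (24 − 7) − 15 = 2, and the invariant factors of ∂_2 are all 1, so H_1 ≅ Z^2.
  H_2: rank ker ∂_2 − rank ∂_3 = (16 − 15) − 0 = 1, and there is no ∂_3, so H_2 ≅ Z.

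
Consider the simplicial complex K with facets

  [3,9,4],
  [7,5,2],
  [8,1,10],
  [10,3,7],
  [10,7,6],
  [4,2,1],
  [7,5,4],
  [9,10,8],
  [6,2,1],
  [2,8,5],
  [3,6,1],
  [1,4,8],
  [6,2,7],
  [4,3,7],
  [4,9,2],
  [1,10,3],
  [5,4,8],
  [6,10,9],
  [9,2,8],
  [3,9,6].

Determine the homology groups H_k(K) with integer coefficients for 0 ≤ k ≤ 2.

We work with the vertex ordering 1 < 2 < 3 < 4 < 5 < 6 < 7 < 8 < 9 < 10. The simplices of K, each written with vertices in increasing order, are:

  0-simplices (10): [1], [2], [3], [4], [5], [6], [7], [8], [9], [10]
  1-simplices (30): (30 of them)
  2-simplices (20): (20 of them)

so the chain groups are C_0 ≅ Z^10, C_1 ≅ Z^30, C_2 ≅ Z^20.

The boundary map ∂_1: C_1 → C_0 maps an edge to its endpoints' difference, ∂[p,q] = q − p.
As a 10×30 matrix over Z this has rank 9, with invariant factors (1,1,1,1,1,1,1,1,1).

∂_2: C_2 → C_1 acts by ∂[p,q,r] = [q,r] − [p,r] + [p,q]. For instance
  ∂[2,8,9] = [8,9] − [2,9] + [2,8],
  ∂[1,8,10] = [8,10] − [1,10] + [1,8].
As a 30×20 matrix over Z this has rank 20, with invariant factors (1,1,1,1,1,1,1,1,1,1,1,1,1,1,1,1,1,1,1,2).

Reading off H_k = ker ∂_k / im ∂_{k+1}:

  H_0: rank C_0 − rank ∂_1 = 10 − 9 = 1, and the invariant factors of ∂_1 are all 1, so H_0 ≅ Z.
  H_1: rank ker ∂_1 − rank ∂_2 = (30 − 9) − 20 = 1, and ∂_2 has invariant factor 2 > 1, so H_1 ≅ Z ⊕ Z/2.
  H_2: rank ker ∂_2 − rank ∂_3 = (20 − 20) − 0 = 0, and there is no ∂_3, so H_2 ≅ 0.

(K is a triangulation of the Klein bottle.)

H_0 = Z,  H_1 = Z ⊕ Z/2,  H_2 = 0.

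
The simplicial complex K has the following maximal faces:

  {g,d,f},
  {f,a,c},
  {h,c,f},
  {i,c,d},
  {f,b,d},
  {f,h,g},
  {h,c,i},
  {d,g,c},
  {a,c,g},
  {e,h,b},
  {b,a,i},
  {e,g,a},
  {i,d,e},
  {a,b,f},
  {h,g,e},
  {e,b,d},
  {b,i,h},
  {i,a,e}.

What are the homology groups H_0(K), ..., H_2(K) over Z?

We work with the vertex ordering a < b < c < d < e < f < g < h < i. The simplices of K, each written with vertices in increasing order, are:

  0-simplices (9): a, b, c, d, e, f, g, h, i
  1-simplices (27): ab, ac, ae, af, ag, ai, bd, be, bf, bh, bi, cd, cf, cg, ch, ci, de, df, dg, di, eg, eh, ei, fg, fh, gh, hi
  2-simplices (18): abf, abi, acf, acg, aeg, aei, bde, bdf, beh, bhi, cdg, cdi, cfh, chi, dei, dfg, egh, fgh

so the chain groups are C_0 ≅ Z^9, C_1 ≅ Z^27, C_2 ≅ Z^18.

∂_1: C_1 → C_0 sends each edge [p,q] (with p < q) to q − p. For instance
  ∂ei = i − e.
The 9×27 boundary matrix has rank 8 and Smith normal form diag(1,1,1,1,1,1,1,1).

The boundary map ∂_2: C_2 → C_1 maps a triangle to the signed sum of its edges. For instance
  ∂dfg = fg − dg + df,
  ∂cdg = dg − cg + cd.
The 27×18 boundary matrix has rank 18 and Smith normal form diag(1,1,1,1,1,1,1,1,1,1,1,1,1,1,1,1,1,2).

From H_k ≅ ker(∂_k) / im(∂_{k+1}) we obtain:

  H_0: rank C_0 − rank ∂_1 = 9 − 8 = 1, and the invariant factors of ∂_1 are all 1, so H_0 ≅ Z.
  H_1: rank ker ∂_1 − rank ∂_2 = (27 − 8) − 18 = 1, and ∂_2 has invariant factor 2 > 1, so H_1 ≅ Z ⊕ Z/2.
  H_2: rank ker ∂_2 − rank ∂_3 = (18 − 18) − 0 = 0, and there is no ∂_3, so H_2 ≅ 0.

As a check, the Euler characteristic is 9 − 27 + 18 = 0, which agrees with 1 − 1 + 0 = 0.

H_0 ≅ Z,  H_1 ≅ Z ⊕ Z/2,  H_2 = 0.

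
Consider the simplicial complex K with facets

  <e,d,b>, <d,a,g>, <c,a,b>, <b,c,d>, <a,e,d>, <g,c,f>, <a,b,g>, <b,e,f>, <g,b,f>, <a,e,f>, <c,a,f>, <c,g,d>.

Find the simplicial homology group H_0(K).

H_0 ≅ Z.

Fix the vertex order a < b < c < d < e < f < g and write every simplex with vertices in increasing order. Then dim K = 2 and the simplices of K are:

  0-simplices (7): a, b, c, d, e, f, g
  1-simplices (18): ab, ac, ad, ae, af, ag, bc, bd, be, bf, bg, cd, cf, cg, de, dg, ef, fg
  2-simplices (12): abc, abg, acf, ade, adg, aef, bcd, bde, bef, bfg, cdg, cfg

Hence C_0 ≅ Z^7, C_1 ≅ Z^18, C_2 ≅ Z^12.

∂_1: C_1 → C_0 maps an edge to its endpoints' difference, ∂[p,q] = q − p. For instance
  ∂cf = f − c.
The resulting 7×18 matrix has rank 6, and its Smith normal form has invariant factors (1,1,1,1,1,1).

∂_2: C_2 → C_1 acts by ∂[p,q,r] = [q,r] − [p,r] + [p,q]. For instance
  ∂acf = cf − af + ac,
  ∂abg = bg − ag + ab.
The resulting 18×12 matrix has rank 12, and its Smith normal form has invariant factors (1,1,1,1,1,1,1,1,1,1,1,2).

From H_k ≅ ker(∂_k) / im(∂_{k+1}) we obtain:

  H_0: rank C_0 − rank ∂_1 = 7 − 6 = 1, and the invariant factors of ∂_1 are all 1, so H_0 ≅ Z.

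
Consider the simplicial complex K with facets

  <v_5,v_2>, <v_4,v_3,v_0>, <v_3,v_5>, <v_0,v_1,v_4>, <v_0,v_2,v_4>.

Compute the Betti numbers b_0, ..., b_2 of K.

Order the vertices as v_0 < v_1 < v_2 < v_3 < v_4 < v_5. Listing each simplex with vertices in this order, K has dimension 2 with simplices:

  0-simplices (6): [v_0], [v_1], [v_2], [v_3], [v_4], [v_5]
  1-simplices (9): [v_0,v_1], [v_0,v_2], [v_0,v_3], [v_0,v_4], [v_1,v_4], [v_2,v_4], [v_2,v_5], [v_3,v_4], [v_3,v_5]
  2-simplices (3): [v_0,v_1,v_4], [v_0,v_2,v_4], [v_0,v_3,v_4]

giving chain groups C_0 ≅ Z^6, C_1 ≅ Z^9, C_2 ≅ Z^3.

The boundary map ∂_1: C_1 → C_0 is given by ∂[p,q] = [q] − [p]. For instance
  ∂[v_0,v_3] = [v_3] − [v_0].
This gives a 6×9 integer matrix of rank 5; reducing to Smith normal form yields diagonal entries (1,1,1,1,1).

Boundary ∂_2: C_2 → C_1 sends each 2-simplex [p,q,r] to [q,r] − [p,r] + [p,q]. For instance
  ∂[v_0,v_1,v_4] = [v_1,v_4] − [v_0,v_4] + [v_0,v_1],
  ∂[v_0,v_3,v_4] = [v_3,v_4] − [v_0,v_4] + [v_0,v_3].
The resulting 9×3 matrix has rank 3, and its Smith normal form has invariant factors (1,1,1).

Computing H_k = (kernel of ∂_k) / (image of ∂_{k+1}):

  H_0: rank C_0 − rank ∂_1 = 6 − 5 = 1, and the invariant factors of ∂_1 are all 1, so H_0 ≅ Z.
  H_1: rank ker ∂_1 − rank ∂_2 = (9 − 5) − 3 = 1, and the invariant factors of ∂_2 are all 1, so H_1 ≅ Z.
  H_2: rank ker ∂_2 − rank ∂_3 = (3 − 3) − 0 = 0, and there is no ∂_3, so H_2 ≅ 0.

Hence the Betti numbers are b_0 = 1, b_1 = 1, b_2 = 0.

b_0 = 1, b_1 = 1, b_2 = 0.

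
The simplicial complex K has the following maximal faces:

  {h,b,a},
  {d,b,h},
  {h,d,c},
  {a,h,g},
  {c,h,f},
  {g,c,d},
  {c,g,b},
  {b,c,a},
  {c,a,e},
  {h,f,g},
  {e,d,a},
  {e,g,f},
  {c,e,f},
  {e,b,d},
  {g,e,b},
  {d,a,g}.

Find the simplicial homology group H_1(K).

K has 8 vertices, 24 edges, 16 triangles.
rank ∂_1 = 7, rank ∂_2 = 15 ⇒ b_1 = 24 − 7 − 15 = 2; all invariant factors of ∂_2 are 1 so no torsion. So H_1 ≅ Z^2.

H_1 ≅ Z^2.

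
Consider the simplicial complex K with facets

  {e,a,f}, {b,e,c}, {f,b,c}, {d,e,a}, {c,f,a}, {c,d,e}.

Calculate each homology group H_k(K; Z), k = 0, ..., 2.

H_0 ≅ Z,  H_1 ≅ Z,  H_2 = 0.

K has 6 vertices, 12 edges, 6 triangles.
rank ∂_0 = 0, rank ∂_1 = 5 ⇒ b_0 = 6 − 0 − 5 = 1; all invariant factors of ∂_1 are 1 so no torsion. So H_0 ≅ Z.
rank ∂_1 = 5, rank ∂_2 = 6 ⇒ b_1 = 12 − 5 − 6 = 1; all invariant factors of ∂_2 are 1 so no torsion. So H_1 ≅ Z.
rank ∂_2 = 6, rank ∂_3 = 0 ⇒ b_2 = 6 − 6 − 0 = 0. So H_2 ≅ 0.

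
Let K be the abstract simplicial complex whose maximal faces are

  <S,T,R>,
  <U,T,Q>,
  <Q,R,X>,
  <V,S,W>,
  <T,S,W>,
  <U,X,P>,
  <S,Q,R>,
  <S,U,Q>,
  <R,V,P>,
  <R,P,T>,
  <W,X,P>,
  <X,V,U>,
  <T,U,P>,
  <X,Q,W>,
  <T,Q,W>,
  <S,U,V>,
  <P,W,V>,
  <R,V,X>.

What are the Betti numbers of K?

b_0 = 1, b_1 = 1, b_2 = 0.

Fix the vertex order P < Q < R < S < T < U < V < W < X and write every simplex with vertices in increasing order. Then dim K = 2 and the simplices of K are:

  0-simplices (9): P, Q, R, S, T, U, V, W, X
  1-simplices (27): PR, PT, PU, PV, PW, PX, QR, QS, QT, QU, QW, QX, RS, RT, RV, RX, ST, SU, SV, SW, TU, TW, UV, UX, VW, VX, WX
  2-simplices (18): PRT, PRV, PTU, PUX, PVW, PWX, QRS, QRX, QSU, QTU, QTW, QWX, RST, RVX, STW, SUV, SVW, UVX

Hence C_0 ≅ Z^9, C_1 ≅ Z^27, C_2 ≅ Z^18.

Boundary ∂_1: C_1 → C_0 sends each edge [p,q] (with p < q) to q − p. For instance
  ∂QR = R − Q.
As a 9×27 matrix over Z this has rank 8, with invariant factors (1,1,1,1,1,1,1,1).

The boundary map ∂_2: C_2 → C_1 acts by ∂[p,q,r] = [q,r] − [p,r] + [p,q]. For instance
  ∂QWX = WX − QX + QW,
  ∂QTU = TU − QU + QT.
This gives a 27×18 integer matrix of rank 18; reducing to Smith normal form yields diagonal entries (1,1,1,1,1,1,1,1,1,1,1,1,1,1,1,1,1,2).

Reading off H_k = ker ∂_k / im ∂_{k+1}:

  H_0: rank C_0 − rank ∂_1 = 9 − 8 = 1, and the invariant factors of ∂_1 are all 1, so H_0 = Z.
  H_1: rank ker ∂_1 − rank ∂_2 = (27 − 8) − 18 = 1, and ∂_2 has invariant factor 2 > 1, so H_1 = Z ⊕ Z/2.
  H_2: rank ker ∂_2 − rank ∂_3 = (18 − 18) − 0 = 0, and there is no ∂_3, so H_2 = 0.

As a check, the Euler characteristic is 9 − 27 + 18 = 0, which agrees with 1 − 1 + 0 = 0.
(K is a triangulation of the Klein bottle.)

Hence the Betti numbers are b_0 = 1, b_1 = 1, b_2 = 0.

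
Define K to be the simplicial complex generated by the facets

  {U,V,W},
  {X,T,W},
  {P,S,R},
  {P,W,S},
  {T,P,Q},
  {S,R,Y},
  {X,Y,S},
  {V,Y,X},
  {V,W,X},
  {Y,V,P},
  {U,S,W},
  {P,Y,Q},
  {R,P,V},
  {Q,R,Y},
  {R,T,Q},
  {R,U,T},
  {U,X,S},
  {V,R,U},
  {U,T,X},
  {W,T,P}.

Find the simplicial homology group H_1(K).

H_1 = Z ⊕ Z_2.

We work with the vertex ordering P < Q < R < S < T < U < V < W < X < Y. The simplices of K, each written with vertices in increasing order, are:

  0-simplices (10): P, Q, R, S, T, U, V, W, X, Y
  1-simplices (30): PQ, PR, PS, PT, PV, PW, PY, QR, QT, QY, RS, RT, RU, RV, RY, SU, SW, SX, SY, TU, TW, TX, UV, UW, UX, VW, VX, VY, WX, XY
  2-simplices (20): PQT, PQY, PRS, PRV, PSW, PTW, PVY, QRT, QRY, RSY, RTU, RUV, SUW, SUX, SXY, TUX, TWX, UVW, VWX, VXY

Hence C_0 ≅ Z^10, C_1 ≅ Z^30, C_2 ≅ Z^20.

∂_1: C_1 → C_0 sends each edge [p,q] (with p < q) to q − p.
This gives a 10×30 integer matrix of rank 9; reducing to Smith normal form yields diagonal entries (1,1,1,1,1,1,1,1,1).

Boundary ∂_2: C_2 → C_1 acts by ∂[p,q,r] = [q,r] − [p,r] + [p,q]. For instance
  ∂SUX = UX − SX + SU,
  ∂PSW = SW − PW + PS.
The resulting 30×20 matrix has rank 20, and its Smith normal form has invariant factors (1,1,1,1,1,1,1,1,1,1,1,1,1,1,1,1,1,1,1,2).

Now H_k = ker ∂_k / im ∂_{k+1}, so:

  H_1: rank ker ∂_1 − rank ∂_2 = (30 − 9) − 20 = 1, and ∂_2 has invariant factor 2 > 1, so H_1 = Z ⊕ Z_2.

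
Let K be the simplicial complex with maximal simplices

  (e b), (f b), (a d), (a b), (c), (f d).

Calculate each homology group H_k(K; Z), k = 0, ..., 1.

H_0 = Z^2,  H_1 = Z.

Take the total order a < b < c < d < e < f on the vertex set. Then K (dimension 1) consists of the simplices:

  0-simplices (6): a, b, c, d, e, f
  1-simplices (5): ab, ad, be, bf, df

Hence C_0 ≅ Z^6, C_1 ≅ Z^5.

The boundary map ∂_1: C_1 → C_0 is given by ∂[p,q] = [q] − [p].
The resulting 6×5 matrix has rank 4, and its Smith normal form has invariant factors (1,1,1,1).

Reading off H_k = ker ∂_k / im ∂_{k+1}:

  H_0: rank C_0 − rank ∂_1 = 6 − 4 = 2, and the invariant factors of ∂_1 are all 1, so H_0 ≅ Z^2.
  H_1: rank ker ∂_1 − rank ∂_2 = (5 − 4) − 0 = 1, and there is no ∂_2, so H_1 ≅ Z.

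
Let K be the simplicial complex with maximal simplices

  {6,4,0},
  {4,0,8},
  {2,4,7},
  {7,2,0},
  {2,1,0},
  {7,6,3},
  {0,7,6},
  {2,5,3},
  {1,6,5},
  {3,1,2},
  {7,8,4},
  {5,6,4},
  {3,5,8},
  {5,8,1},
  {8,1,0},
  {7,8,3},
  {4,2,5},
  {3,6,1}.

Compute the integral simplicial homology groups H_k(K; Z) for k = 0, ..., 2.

K has 9 vertices, 27 edges, 18 triangles.
rank ∂_0 = 0, rank ∂_1 = 8 ⇒ b_0 = 9 − 0 − 8 = 1; all invariant factors of ∂_1 are 1 so no torsion. So H_0 ≅ Z.
rank ∂_1 = 8, rank ∂_2 = 18 ⇒ b_1 = 27 − 8 − 18 = 1; ∂_2 has invariant factor(s) [2] giving torsion. So H_1 ≅ Z ⊕ Z/2.
rank ∂_2 = 18, rank ∂_3 = 0 ⇒ b_2 = 18 − 18 − 0 = 0. So H_2 ≅ 0.

H_0 ≅ Z,  H_1 ≅ Z ⊕ Z/2,  H_2 = 0.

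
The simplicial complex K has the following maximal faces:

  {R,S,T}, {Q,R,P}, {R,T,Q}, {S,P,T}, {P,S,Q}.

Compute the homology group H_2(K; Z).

Fix the vertex order P < Q < R < S < T and write every simplex with vertices in increasing order. Then dim K = 2 and the simplices of K are:

  0-simplices (5): P, Q, R, S, T
  1-simplices (10): PQ, PR, PS, PT, QR, QS, QT, RS, RT, ST
  2-simplices (5): PQR, PQS, PST, QRT, RST

so the chain groups are C_0 ≅ Z^5, C_1 ≅ Z^10, C_2 ≅ Z^5.

Boundary ∂_1: C_1 → C_0 is given by ∂[p,q] = [q] − [p].
The resulting 5×10 matrix has rank 4, and its Smith normal form has invariant factors (1,1,1,1).

The boundary map ∂_2: C_2 → C_1 acts by ∂[p,q,r] = [q,r] − [p,r] + [p,q]. For instance
  ∂PQR = QR − PR + PQ,
  ∂PQS = QS − PS + PQ.
The 10×5 boundary matrix has rank 5 and Smith normal form diag(1,1,1,1,1).

From H_k ≅ ker(∂_k) / im(∂_{k+1}) we obtain:

  H_2: rank ker ∂_2 − rank ∂_3 = (5 − 5) − 0 = 0, and there is no ∂_3, so H_2 ≅ 0.

H_2 ≅ 0.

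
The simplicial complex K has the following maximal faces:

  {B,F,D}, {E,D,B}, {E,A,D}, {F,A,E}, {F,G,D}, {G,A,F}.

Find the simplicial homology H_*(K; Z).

H_0 ≅ Z,  H_1 ≅ Z,  H_2 = 0.

Order the vertices as A < B < D < E < F < G. Listing each simplex with vertices in this order, K has dimension 2 with simplices:

  0-simplices (6): A, B, D, E, F, G
  1-simplices (12): AD, AE, AF, AG, BD, BE, BF, DE, DF, DG, EF, FG
  2-simplices (6): ADE, AEF, AFG, BDE, BDF, DFG

Hence C_0 ≅ Z^6, C_1 ≅ Z^12, C_2 ≅ Z^6.

Boundary ∂_1: C_1 → C_0 maps an edge to its endpoints' difference, ∂[p,q] = q − p.
The 6×12 boundary matrix has rank 5 and Smith normal form diag(1,1,1,1,1).

The boundary map ∂_2: C_2 → C_1 maps a triangle to the signed sum of its edges. For instance
  ∂ADE = DE − AE + AD,
  ∂AEF = EF − AF + AE.
This gives a 12×6 integer matrix of rank 6; reducing to Smith normal form yields diagonal entries (1,1,1,1,1,1).

Now H_k = ker ∂_k / im ∂_{k+1}, so:

  H_0: rank C_0 − rank ∂_1 = 6 − 5 = 1, and the invariant factors of ∂_1 are all 1, so H_0 = Z.
  H_1: rank ker ∂_1 − rank ∂_2 = (12 − 5) − 6 = 1, and the invariant factors of ∂_2 are all 1, so H_1 = Z.
  H_2: rank ker ∂_2 − rank ∂_3 = (6 − 6) − 0 = 0, and there is no ∂_3, so H_2 = 0.

As a check, the Euler characteristic is 6 − 12 + 6 = 0, which agrees with 1 − 1 + 0 = 0.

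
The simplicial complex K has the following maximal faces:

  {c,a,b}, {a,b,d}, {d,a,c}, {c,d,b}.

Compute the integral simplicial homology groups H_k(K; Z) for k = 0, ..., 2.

K has 4 vertices, 6 edges, 4 triangles.
rank ∂_0 = 0, rank ∂_1 = 3 ⇒ b_0 = 4 − 0 − 3 = 1; all invariant factors of ∂_1 are 1 so no torsion. So H_0 ≅ Z.
rank ∂_1 = 3, rank ∂_2 = 3 ⇒ b_1 = 6 − 3 − 3 = 0; all invariant factors of ∂_2 are 1 so no torsion. So H_1 ≅ 0.
rank ∂_2 = 3, rank ∂_3 = 0 ⇒ b_2 = 4 − 3 − 0 = 1. So H_2 ≅ Z.

H_0 = Z,  H_1 = 0,  H_2 = Z.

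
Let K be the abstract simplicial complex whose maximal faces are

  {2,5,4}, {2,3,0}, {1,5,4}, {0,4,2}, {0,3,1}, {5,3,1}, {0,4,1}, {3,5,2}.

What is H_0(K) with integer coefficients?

H_0 ≅ Z.

Fix the vertex order 0 < 1 < 2 < 3 < 4 < 5 and write every simplex with vertices in increasing order. Then dim K = 2 and the simplices of K are:

  0-simplices (6): [0], [1], [2], [3], [4], [5]
  1-simplices (12): [0,1], [0,2], [0,3], [0,4], [1,3], [1,4], [1,5], [2,3], [2,4], [2,5], [3,5], [4,5]
  2-simplices (8): [0,1,3], [0,1,4], [0,2,3], [0,2,4], [1,3,5], [1,4,5], [2,3,5], [2,4,5]

giving chain groups C_0 ≅ Z^6, C_1 ≅ Z^12, C_2 ≅ Z^8.

∂_1: C_1 → C_0 is given by ∂[p,q] = [q] − [p].
The resulting 6×12 matrix has rank 5, and its Smith normal form has invariant factors (1,1,1,1,1).

The boundary map ∂_2: C_2 → C_1 acts by ∂[p,q,r] = [q,r] − [p,r] + [p,q]. For instance
  ∂[0,2,3] = [2,3] − [0,3] + [0,2],
  ∂[0,1,3] = [1,3] − [0,3] + [0,1].
The resulting 12×8 matrix has rank 7, and its Smith normal form has invariant factors (1,1,1,1,1,1,1).

Computing H_k = (kernel of ∂_k) / (image of ∂_{k+1}):

  H_0: rank C_0 − rank ∂_1 = 6 − 5 = 1, and the invariant factors of ∂_1 are all 1, so H_0 = Z.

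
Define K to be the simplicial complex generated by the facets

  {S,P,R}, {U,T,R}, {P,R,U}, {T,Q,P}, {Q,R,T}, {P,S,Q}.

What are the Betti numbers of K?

Fix the vertex order P < Q < R < S < T < U and write every simplex with vertices in increasing order. Then dim K = 2 and the simplices of K are:

  0-simplices (6): P, Q, R, S, T, U
  1-simplices (12): PQ, PR, PS, PT, PU, QR, QS, QT, RS, RT, RU, TU
  2-simplices (6): PQS, PQT, PRS, PRU, QRT, RTU

Hence C_0 ≅ Z^6, C_1 ≅ Z^12, C_2 ≅ Z^6.

Boundary ∂_1: C_1 → C_0 sends each edge [p,q] (with p < q) to q − p. For instance
  ∂QT = T − Q.
This gives a 6×12 integer matrix of rank 5; reducing to Smith normal form yields diagonal entries (1,1,1,1,1).

Boundary ∂_2: C_2 → C_1 acts by ∂[p,q,r] = [q,r] − [p,r] + [p,q]. For instance
  ∂PRU = RU − PU + PR,
  ∂PQS = QS − PS + PQ.
As a 12×6 matrix over Z this has rank 6, with invariant factors (1,1,1,1,1,1).

Computing H_k = (kernel of ∂_k) / (image of ∂_{k+1}):

  H_0: rank C_0 − rank ∂_1 = 6 − 5 = 1, and the invariant factors of ∂_1 are all 1, so H_0 = Z.
  H_1: rank ker ∂_1 − rank ∂_2 = (12 − 5) − 6 = 1, and the invariant factors of ∂_2 are all 1, so H_1 = Z.
  H_2: rank ker ∂_2 − rank ∂_3 = (6 − 6) − 0 = 0, and there is no ∂_3, so H_2 = 0.

As a check, the Euler characteristic is 6 − 12 + 6 = 0, which agrees with 1 − 1 + 0 = 0.

Hence the Betti numbers are b_0 = 1, b_1 = 1, b_2 = 0.

b_0 = 1, b_1 = 1, b_2 = 0.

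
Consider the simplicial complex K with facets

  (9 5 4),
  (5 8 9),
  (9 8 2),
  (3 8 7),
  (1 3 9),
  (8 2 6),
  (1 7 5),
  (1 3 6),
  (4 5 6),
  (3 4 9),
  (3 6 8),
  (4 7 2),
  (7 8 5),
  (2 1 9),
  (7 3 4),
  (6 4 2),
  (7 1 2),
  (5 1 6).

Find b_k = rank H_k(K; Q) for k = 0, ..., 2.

b_0 = 1, b_1 = 2, b_2 = 1.

We work with the vertex ordering 1 < 2 < 3 < 4 < 5 < 6 < 7 < 8 < 9. The simplices of K, each written with vertices in increasing order, are:

  0-simplices (9): [1], [2], [3], [4], [5], [6], [7], [8], [9]
  1-simplices (27): (27 of them)
  2-simplices (18): [1,2,7], [1,2,9], [1,3,6], [1,3,9], [1,5,6], [1,5,7], [2,4,6], [2,4,7], [2,6,8], [2,8,9], [3,4,7], [3,4,9], [3,6,8], [3,7,8], [4,5,6], [4,5,9], [5,7,8], [5,8,9]

giving chain groups C_0 ≅ Z^9, C_1 ≅ Z^27, C_2 ≅ Z^18.

The boundary map ∂_1: C_1 → C_0 sends each edge [p,q] (with p < q) to q − p. For instance
  ∂[7,8] = [8] − [7].
This gives a 9×27 integer matrix of rank 8; reducing to Smith normal form yields diagonal entries (1,1,1,1,1,1,1,1).

∂_2: C_2 → C_1 sends each 2-simplex [p,q,r] to [q,r] − [p,r] + [p,q]. For instance
  ∂[3,7,8] = [7,8] − [3,8] + [3,7],
  ∂[3,6,8] = [6,8] − [3,8] + [3,6].
This gives a 27×18 integer matrix of rank 17; reducing to Smith normal form yields diagonal entries (1,1,1,1,1,1,1,1,1,1,1,1,1,1,1,1,1).

Reading off H_k = ker ∂_k / im ∂_{k+1}:

  H_0: rank C_0 − rank ∂_1 = 9 − 8 = 1, and the invariant factors of ∂_1 are all 1, so H_0 ≅ Z.
  H_1: rank ker ∂_1 − rank ∂_2 = (27 − 8) − 17 = 2, and the invariant factors of ∂_2 are all 1, so H_1 ≅ Z^2.
  H_2: rank ker ∂_2 − rank ∂_3 = (18 − 17) − 0 = 1, and there is no ∂_3, so H_2 ≅ Z.

Hence the Betti numbers are b_0 = 1, b_1 = 2, b_2 = 1.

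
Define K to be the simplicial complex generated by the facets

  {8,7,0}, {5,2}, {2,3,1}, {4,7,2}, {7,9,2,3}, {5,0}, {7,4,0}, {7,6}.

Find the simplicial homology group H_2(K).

H_2 ≅ 0.

Order the vertices as 0 < 1 < 2 < 3 < 4 < 5 < 6 < 7 < 8 < 9. Listing each simplex with vertices in this order, K has dimension 3 with simplices:

  0-simplices (10): [0], [1], [2], [3], [4], [5], [6], [7], [8], [9]
  1-simplices (17): [0,4], [0,5], [0,7], [0,8], [1,2], [1,3], [2,3], [2,4], [2,5], [2,7], [2,9], [3,7], [3,9], [4,7], [6,7], [7,8], [7,9]
  2-simplices (8): [0,4,7], [0,7,8], [1,2,3], [2,3,7], [2,3,9], [2,4,7], [2,7,9], [3,7,9]
  3-simplices (1): [2,3,7,9]

giving chain groups C_0 ≅ Z^10, C_1 ≅ Z^17, C_2 ≅ Z^8, C_3 ≅ Z^1.

Boundary ∂_1: C_1 → C_0 sends each edge [p,q] (with p < q) to q − p. For instance
  ∂[3,9] = [9] − [3].
This gives a 10×17 integer matrix of rank 9; reducing to Smith normal form yields diagonal entries (1,1,1,1,1,1,1,1,1).

Boundary ∂_2: C_2 → C_1 acts by ∂[p,q,r] = [q,r] − [p,r] + [p,q]. For instance
  ∂[0,4,7] = [4,7] − [0,7] + [0,4],
  ∂[0,7,8] = [7,8] − [0,8] + [0,7].
This gives a 17×8 integer matrix of rank 7; reducing to Smith normal form yields diagonal entries (1,1,1,1,1,1,1).

The boundary map ∂_3: C_3 → C_2 sends each 3-simplex σ to the alternating sum Σ_i (−1)^i (σ with its i-th vertex removed). For instance
  ∂[2,3,7,9] = [3,7,9] − [2,7,9] + [2,3,9] − [2,3,7].
The 8×1 boundary matrix has rank 1 and Smith normal form diag(1).

Now H_k = ker ∂_k / im ∂_{k+1}, so:

  H_2: rank ker ∂_2 − rank ∂_3 = (8 − 7) − 1 = 0, and the invariant factors of ∂_3 are all 1, so H_2 = 0.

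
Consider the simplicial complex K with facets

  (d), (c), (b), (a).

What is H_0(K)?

K has 4 vertices.
rank ∂_0 = 0, rank ∂_1 = 0 ⇒ b_0 = 4 − 0 − 0 = 4. So H_0 ≅ Z^4.

H_0 = Z^4.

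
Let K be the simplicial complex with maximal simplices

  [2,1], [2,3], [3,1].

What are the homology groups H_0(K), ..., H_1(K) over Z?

K has 3 vertices, 3 edges.
rank ∂_0 = 0, rank ∂_1 = 2 ⇒ b_0 = 3 − 0 − 2 = 1; all invariant factors of ∂_1 are 1 so no torsion. So H_0 = Z.
rank ∂_1 = 2, rank ∂_2 = 0 ⇒ b_1 = 3 − 2 − 0 = 1. So H_1 = Z.

H_0 = Z,  H_1 = Z.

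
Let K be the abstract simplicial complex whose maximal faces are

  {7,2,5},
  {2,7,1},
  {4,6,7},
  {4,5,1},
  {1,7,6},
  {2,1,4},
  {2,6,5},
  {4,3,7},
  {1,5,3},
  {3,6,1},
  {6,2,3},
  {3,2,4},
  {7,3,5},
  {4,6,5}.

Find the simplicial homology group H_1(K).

K has 7 vertices, 21 edges, 14 triangles.
rank ∂_1 = 6, rank ∂_2 = 13 ⇒ b_1 = 21 − 6 − 13 = 2; all invariant factors of ∂_2 are 1 so no torsion. So H_1 ≅ Z^2.

H_1 ≅ Z^2.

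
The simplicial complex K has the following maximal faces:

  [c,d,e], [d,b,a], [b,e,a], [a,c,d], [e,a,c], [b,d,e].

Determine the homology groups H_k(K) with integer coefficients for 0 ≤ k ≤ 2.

Order the vertices as a < b < c < d < e. Listing each simplex with vertices in this order, K has dimension 2 with simplices:

  0-simplices (5): a, b, c, d, e
  1-simplices (9): ab, ac, ad, ae, bd, be, cd, ce, de
  2-simplices (6): abd, abe, acd, ace, bde, cde

so the chain groups are C_0 ≅ Z^5, C_1 ≅ Z^9, C_2 ≅ Z^6.

The boundary map ∂_1: C_1 → C_0 sends each edge [p,q] (with p < q) to q − p. For instance
  ∂bd = d − b.
This gives a 5×9 integer matrix of rank 4; reducing to Smith normal form yields diagonal entries (1,1,1,1).

∂_2: C_2 → C_1 acts by ∂[p,q,r] = [q,r] − [p,r] + [p,q]. For instance
  ∂acd = cd − ad + ac,
  ∂cde = de − ce + cd.
As a 9×6 matrix over Z this has rank 5, with invariant factors (1,1,1,1,1).

Computing H_k = (kernel of ∂_k) / (image of ∂_{k+1}):

  H_0: rank C_0 − rank ∂_1 = 5 − 4 = 1, and the invariant factors of ∂_1 are all 1, so H_0 ≅ Z.
  H_1: rank ker ∂_1 − rank ∂_2 = (9 − 4) − 5 = 0, and the invariant factors of ∂_2 are all 1, so H_1 ≅ 0.
  H_2: rank ker ∂_2 − rank ∂_3 = (6 − 5) − 0 = 1, and there is no ∂_3, so H_2 ≅ Z.

(K is a triangulation of the 2-sphere S^2.)

H_0 = Z,  H_1 = 0,  H_2 = Z.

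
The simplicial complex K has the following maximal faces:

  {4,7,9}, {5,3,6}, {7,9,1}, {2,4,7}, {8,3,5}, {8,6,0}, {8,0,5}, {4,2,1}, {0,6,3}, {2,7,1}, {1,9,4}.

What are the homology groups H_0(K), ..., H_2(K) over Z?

Fix the vertex order 0 < 1 < 2 < 3 < 4 < 5 < 6 < 7 < 8 < 9 and write every simplex with vertices in increasing order. Then dim K = 2 and the simplices of K are:

  0-simplices (10): [0], [1], [2], [3], [4], [5], [6], [7], [8], [9]
  1-simplices (19): [0,3], [0,5], [0,6], [0,8], [1,2], [1,4], [1,7], [1,9], [2,4], [2,7], [3,5], [3,6], [3,8], [4,7], [4,9], [5,6], [5,8], [6,8], [7,9]
  2-simplices (11): [0,3,6], [0,5,8], [0,6,8], [1,2,4], [1,2,7], [1,4,9], [1,7,9], [2,4,7], [3,5,6], [3,5,8], [4,7,9]

giving chain groups C_0 ≅ Z^10, C_1 ≅ Z^19, C_2 ≅ Z^11.

∂_1: C_1 → C_0 is given by ∂[p,q] = [q] − [p]. For instance
  ∂[1,7] = [7] − [1].
As a 10×19 matrix over Z this has rank 8, with invariant factors (1,1,1,1,1,1,1,1).

The boundary map ∂_2: C_2 → C_1 sends each 2-simplex [p,q,r] to [q,r] − [p,r] + [p,q]. For instance
  ∂[1,2,7] = [2,7] − [1,7] + [1,2],
  ∂[1,7,9] = [7,9] − [1,9] + [1,7].
This gives a 19×11 integer matrix of rank 10; reducing to Smith normal form yields diagonal entries (1,1,1,1,1,1,1,1,1,1).

Computing H_k = (kernel of ∂_k) / (image of ∂_{k+1}):

  H_0: rank C_0 − rank ∂_1 = 10 − 8 = 2, and the invariant factors of ∂_1 are all 1, so H_0 ≅ Z^2.
  H_1: rank ker ∂_1 − rank ∂_2 = (19 − 8) − 10 = 1, and the invariant factors of ∂_2 are all 1, so H_1 ≅ Z.
  H_2: rank ker ∂_2 − rank ∂_3 = (11 − 10) − 0 = 1, and there is no ∂_3, so H_2 ≅ Z.

As a check, the Euler characteristic is 10 − 19 + 11 = 2, which agrees with 2 − 1 + 1 = 2.

H_0 ≅ Z^2,  H_1 ≅ Z,  H_2 ≅ Z.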